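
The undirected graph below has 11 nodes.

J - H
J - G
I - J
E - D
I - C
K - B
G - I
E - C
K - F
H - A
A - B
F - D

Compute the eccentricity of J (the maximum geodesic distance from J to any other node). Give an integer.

5

Distances from J: A:2, B:3, C:2, D:4, E:3, F:5, G:1, H:1, I:1, K:4.
The largest is 5 (to F), so the eccentricity of J is 5.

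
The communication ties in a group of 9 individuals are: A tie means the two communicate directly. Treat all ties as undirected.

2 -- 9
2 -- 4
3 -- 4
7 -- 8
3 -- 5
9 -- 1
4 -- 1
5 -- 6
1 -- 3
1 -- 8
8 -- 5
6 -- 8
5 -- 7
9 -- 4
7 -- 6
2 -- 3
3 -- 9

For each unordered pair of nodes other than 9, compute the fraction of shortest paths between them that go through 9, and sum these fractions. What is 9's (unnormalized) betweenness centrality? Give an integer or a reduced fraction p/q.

7/12

Pairs whose geodesics pass through 9 — 1–2: 1/3; 2–8: 1/4.
All other pairs contribute 0.
Summing the contributions gives betweenness(9) = 7/12.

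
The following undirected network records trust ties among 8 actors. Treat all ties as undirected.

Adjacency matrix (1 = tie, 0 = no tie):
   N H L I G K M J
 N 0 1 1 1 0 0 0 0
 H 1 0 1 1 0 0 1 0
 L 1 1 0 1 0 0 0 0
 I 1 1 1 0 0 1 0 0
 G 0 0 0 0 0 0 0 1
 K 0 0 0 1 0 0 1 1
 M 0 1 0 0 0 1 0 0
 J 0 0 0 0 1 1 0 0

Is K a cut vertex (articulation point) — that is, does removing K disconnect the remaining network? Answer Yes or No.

Removing K leaves {H, I, L, M, and N} with no path to {G and J}, so the network splits into 2 components. K is a cut vertex.

Yes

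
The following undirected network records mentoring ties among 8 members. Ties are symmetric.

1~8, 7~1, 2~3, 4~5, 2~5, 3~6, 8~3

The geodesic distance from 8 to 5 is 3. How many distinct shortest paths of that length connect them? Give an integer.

1

The shortest distance is 3, and the only length-3 path is 8–3–2–5. So there is exactly 1 shortest path.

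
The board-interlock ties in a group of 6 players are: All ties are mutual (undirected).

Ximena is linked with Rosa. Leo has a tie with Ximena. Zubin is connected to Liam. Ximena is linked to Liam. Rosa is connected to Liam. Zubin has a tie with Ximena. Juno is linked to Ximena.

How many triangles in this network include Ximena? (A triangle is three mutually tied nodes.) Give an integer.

Ximena's neighbors: Juno, Leo, Liam, Rosa, and Zubin.
Neighbor pairs that are themselves tied: Ximena–Liam–Rosa; Ximena–Liam–Zubin. Each forms one triangle with Ximena, for 2 in total.

2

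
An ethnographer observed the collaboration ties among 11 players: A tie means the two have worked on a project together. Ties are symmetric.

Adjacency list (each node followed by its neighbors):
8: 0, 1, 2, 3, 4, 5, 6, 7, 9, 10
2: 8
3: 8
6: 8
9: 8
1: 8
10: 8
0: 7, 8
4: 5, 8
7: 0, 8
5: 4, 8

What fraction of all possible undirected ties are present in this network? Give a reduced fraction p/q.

There are 12 edges and 11 nodes, so the maximum possible is C(11,2) = 55.
Density = 12/55.

12/55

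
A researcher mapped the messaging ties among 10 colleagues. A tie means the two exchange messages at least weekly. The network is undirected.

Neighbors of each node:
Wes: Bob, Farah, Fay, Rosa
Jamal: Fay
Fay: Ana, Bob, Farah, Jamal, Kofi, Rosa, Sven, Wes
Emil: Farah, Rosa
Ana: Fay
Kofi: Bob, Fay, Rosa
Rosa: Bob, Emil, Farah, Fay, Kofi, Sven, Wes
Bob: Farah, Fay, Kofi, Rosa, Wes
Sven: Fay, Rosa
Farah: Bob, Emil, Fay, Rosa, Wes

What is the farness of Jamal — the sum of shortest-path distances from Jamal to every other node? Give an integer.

Distances from Jamal: Ana:2, Bob:2, Emil:3, Farah:2, Fay:1, Kofi:2, Rosa:2, Sven:2, Wes:2.
Sum = 2 + 2 + 3 + 2 + 1 + 2 + 2 + 2 + 2 = 18.

18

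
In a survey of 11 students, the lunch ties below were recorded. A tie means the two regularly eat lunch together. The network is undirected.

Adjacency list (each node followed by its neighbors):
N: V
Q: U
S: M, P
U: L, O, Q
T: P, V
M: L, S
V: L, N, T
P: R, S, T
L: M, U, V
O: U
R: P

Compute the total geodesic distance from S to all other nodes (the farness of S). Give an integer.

26

Distances from S: L:2, M:1, N:4, O:4, P:1, Q:4, R:2, T:2, U:3, V:3.
Sum = 2 + 1 + 4 + 4 + 1 + 4 + 2 + 2 + 3 + 3 = 26.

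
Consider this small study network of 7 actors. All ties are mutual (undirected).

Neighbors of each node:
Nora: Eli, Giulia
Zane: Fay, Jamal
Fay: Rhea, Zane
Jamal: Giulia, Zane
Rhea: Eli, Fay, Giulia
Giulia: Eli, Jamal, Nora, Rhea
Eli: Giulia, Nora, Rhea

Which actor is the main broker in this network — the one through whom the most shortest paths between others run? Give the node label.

Giulia

Unnormalized betweenness of each node: Eli:1, Fay:3/2, Giulia:11/2, Jamal:5/2, Nora:0, Rhea:7/2, Zane:1.
Giulia has the largest value, 11/2, making it the main broker — the node through which the most shortest paths run.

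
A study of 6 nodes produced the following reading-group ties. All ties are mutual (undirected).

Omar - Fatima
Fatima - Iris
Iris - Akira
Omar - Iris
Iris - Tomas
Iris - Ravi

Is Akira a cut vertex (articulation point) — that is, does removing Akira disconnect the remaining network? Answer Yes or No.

Even without Akira, every remaining node can still reach every other (the residual graph is connected), so Akira is not a cut vertex.

No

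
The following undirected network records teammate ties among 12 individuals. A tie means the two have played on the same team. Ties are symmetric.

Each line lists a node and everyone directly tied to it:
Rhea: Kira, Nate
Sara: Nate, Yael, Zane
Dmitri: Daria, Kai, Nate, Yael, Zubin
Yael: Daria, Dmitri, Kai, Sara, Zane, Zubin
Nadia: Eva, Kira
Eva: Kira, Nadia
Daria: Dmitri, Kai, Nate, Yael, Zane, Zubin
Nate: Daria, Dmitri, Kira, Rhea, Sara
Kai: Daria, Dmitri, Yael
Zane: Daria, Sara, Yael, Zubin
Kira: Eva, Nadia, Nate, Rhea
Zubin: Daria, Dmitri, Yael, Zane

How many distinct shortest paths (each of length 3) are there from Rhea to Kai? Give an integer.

2

The shortest distance is 3. The length-3 paths are: Rhea–Nate–Daria–Kai; Rhea–Nate–Dmitri–Kai.
That gives 2 distinct shortest paths.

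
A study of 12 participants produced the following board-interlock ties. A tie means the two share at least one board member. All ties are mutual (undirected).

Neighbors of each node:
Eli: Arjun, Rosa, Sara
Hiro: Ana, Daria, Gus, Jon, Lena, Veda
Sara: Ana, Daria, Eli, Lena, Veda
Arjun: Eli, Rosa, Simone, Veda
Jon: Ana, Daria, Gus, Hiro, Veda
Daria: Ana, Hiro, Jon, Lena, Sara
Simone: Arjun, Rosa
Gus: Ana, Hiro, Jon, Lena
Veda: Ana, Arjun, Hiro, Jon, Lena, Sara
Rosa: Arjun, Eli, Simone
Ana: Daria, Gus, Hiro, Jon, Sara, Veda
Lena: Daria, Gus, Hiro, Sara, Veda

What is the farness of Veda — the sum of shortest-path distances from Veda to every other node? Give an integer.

Distances from Veda: Ana:1, Arjun:1, Daria:2, Eli:2, Gus:2, Hiro:1, Jon:1, Lena:1, Rosa:2, Sara:1, Simone:2.
Sum = 1 + 1 + 2 + 2 + 2 + 1 + 1 + 1 + 2 + 1 + 2 = 16.

16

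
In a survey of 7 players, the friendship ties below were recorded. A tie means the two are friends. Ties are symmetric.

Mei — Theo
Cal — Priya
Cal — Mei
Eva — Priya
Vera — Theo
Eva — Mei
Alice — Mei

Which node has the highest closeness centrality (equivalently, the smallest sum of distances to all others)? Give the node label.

Mei

Farness (sum of distances to all others) for each node — Alice:13, Cal:11, Eva:11, Mei:8, Priya:14, Theo:11, Vera:16.
The smallest farness is 8, for Mei, so Mei has the highest closeness.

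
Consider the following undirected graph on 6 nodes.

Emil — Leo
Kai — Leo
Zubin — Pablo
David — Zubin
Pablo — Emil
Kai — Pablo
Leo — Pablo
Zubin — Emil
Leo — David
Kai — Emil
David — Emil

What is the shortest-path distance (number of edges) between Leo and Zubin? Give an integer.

One shortest route is Leo – Pablo – Zubin, which uses 2 edges, and Leo and Zubin are not directly tied, so nothing shorter exists. So d(Leo,Zubin) = 2.

2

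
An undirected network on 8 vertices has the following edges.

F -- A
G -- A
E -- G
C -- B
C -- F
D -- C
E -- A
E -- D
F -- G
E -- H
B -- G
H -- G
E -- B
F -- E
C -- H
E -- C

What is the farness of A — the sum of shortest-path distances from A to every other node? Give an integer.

11

Distances from A: B:2, C:2, D:2, E:1, F:1, G:1, H:2.
Sum = 2 + 2 + 2 + 1 + 1 + 1 + 2 = 11.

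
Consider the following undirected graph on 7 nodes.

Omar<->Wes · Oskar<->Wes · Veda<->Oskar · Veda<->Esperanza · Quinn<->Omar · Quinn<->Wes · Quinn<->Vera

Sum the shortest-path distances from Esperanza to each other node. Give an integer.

19

Distances from Esperanza: Omar:4, Oskar:2, Quinn:4, Veda:1, Vera:5, Wes:3.
Sum = 4 + 2 + 4 + 1 + 5 + 3 = 19.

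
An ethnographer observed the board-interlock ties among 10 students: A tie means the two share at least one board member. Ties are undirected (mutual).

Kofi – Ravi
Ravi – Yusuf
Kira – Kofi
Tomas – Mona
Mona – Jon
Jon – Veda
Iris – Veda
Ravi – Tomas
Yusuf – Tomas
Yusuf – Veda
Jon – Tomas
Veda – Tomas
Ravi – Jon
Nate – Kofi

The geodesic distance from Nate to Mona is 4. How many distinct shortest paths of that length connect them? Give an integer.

The shortest distance is 4. The length-4 paths are: Nate–Kofi–Ravi–Tomas–Mona; Nate–Kofi–Ravi–Jon–Mona.
That gives 2 distinct shortest paths.

2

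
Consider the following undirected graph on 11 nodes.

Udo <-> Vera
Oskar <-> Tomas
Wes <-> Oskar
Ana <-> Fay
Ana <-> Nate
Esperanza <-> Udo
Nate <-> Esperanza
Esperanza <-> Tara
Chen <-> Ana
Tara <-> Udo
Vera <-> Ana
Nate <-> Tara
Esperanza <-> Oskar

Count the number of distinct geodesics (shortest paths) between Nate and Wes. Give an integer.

1

The shortest distance is 3, and the only length-3 path is Nate–Esperanza–Oskar–Wes. So there is exactly 1 shortest path.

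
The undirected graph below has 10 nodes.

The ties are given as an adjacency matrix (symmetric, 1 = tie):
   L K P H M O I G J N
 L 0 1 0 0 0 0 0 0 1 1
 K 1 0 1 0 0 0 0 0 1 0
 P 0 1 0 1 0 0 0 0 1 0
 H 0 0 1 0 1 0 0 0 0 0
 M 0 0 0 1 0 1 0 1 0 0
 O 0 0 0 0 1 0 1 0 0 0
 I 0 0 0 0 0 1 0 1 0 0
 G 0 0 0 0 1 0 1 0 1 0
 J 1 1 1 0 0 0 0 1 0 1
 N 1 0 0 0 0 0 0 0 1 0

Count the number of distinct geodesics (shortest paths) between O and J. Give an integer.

The shortest distance is 3. The length-3 paths are: O–M–G–J; O–I–G–J.
That gives 2 distinct shortest paths.

2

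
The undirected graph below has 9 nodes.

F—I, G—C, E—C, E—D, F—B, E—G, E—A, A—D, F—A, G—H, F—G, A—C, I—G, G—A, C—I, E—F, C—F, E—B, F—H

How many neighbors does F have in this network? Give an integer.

7

F is directly tied to A, B, C, E, G, H, and I. That is 7 neighbors, so the degree of F is 7.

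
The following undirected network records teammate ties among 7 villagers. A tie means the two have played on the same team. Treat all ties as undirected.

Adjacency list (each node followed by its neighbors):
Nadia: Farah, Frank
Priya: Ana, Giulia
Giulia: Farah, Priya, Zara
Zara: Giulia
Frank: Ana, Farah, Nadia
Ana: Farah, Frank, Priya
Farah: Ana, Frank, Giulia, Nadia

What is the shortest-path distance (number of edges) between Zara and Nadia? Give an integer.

3

One shortest route is Zara – Giulia – Farah – Nadia, which uses 3 edges, and at distance 2 from Zara we only reach {Farah, Priya}, which does not include Nadia. So d(Zara,Nadia) = 3.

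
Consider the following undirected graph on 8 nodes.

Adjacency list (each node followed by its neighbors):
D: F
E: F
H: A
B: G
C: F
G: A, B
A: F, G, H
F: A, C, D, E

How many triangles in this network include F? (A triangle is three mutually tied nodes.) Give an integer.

0

F's neighbors are A, C, D, and E, but none of them are tied to each other, so no triangle contains F.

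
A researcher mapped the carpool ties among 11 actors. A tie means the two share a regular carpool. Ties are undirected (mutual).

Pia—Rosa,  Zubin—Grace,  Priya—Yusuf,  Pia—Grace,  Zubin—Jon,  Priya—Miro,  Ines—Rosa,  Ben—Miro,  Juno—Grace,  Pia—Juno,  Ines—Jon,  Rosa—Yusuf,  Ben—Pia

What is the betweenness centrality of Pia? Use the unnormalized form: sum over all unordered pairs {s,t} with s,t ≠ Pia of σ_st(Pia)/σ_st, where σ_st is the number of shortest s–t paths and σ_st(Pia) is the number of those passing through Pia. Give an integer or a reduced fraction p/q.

Pairs whose geodesics pass through Pia — Ben–Yusuf: 1/2; Ben–Rosa: 1; Ben–Ines: 1; Ben–Jon: 2/2; Ben–Zubin: 1; Ben–Grace: 1; Ben–Juno: 1; Miro–Rosa: 1/2; Miro–Ines: 1/2; Miro–Jon: 2/3; Miro–Zubin: 1; Miro–Grace: 1; Miro–Juno: 1; Priya–Zubin: 2/3 … (+10 more pairs).
All other pairs contribute 0.
Summing the contributions gives betweenness(Pia) = 61/3.

61/3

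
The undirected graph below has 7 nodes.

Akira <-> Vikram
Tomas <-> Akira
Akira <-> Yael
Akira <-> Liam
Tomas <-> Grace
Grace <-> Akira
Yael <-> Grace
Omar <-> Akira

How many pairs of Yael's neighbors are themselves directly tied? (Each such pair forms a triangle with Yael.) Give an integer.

Yael's neighbors: Akira and Grace.
Neighbor pairs that are themselves tied: Yael–Akira–Grace. Each forms one triangle with Yael, for 1 in total.

1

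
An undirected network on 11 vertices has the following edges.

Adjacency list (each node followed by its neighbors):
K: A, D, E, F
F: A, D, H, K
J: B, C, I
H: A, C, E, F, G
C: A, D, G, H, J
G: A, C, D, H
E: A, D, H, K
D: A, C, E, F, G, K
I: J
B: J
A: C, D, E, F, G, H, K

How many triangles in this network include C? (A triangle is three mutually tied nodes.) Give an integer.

C's neighbors: A, D, G, H, and J.
Neighbor pairs that are themselves tied: C–A–D; C–A–G; C–A–H; C–D–G; C–G–H. Each forms one triangle with C, for 5 in total.

5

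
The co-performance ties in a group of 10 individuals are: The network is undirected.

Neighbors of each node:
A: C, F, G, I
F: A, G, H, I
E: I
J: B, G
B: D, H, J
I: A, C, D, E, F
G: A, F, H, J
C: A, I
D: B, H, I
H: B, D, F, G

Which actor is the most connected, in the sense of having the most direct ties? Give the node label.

I

Degrees — A:4, B:3, C:2, D:3, E:1, F:4, G:4, H:4, I:5, J:2.
The maximum is 5, attained only by I.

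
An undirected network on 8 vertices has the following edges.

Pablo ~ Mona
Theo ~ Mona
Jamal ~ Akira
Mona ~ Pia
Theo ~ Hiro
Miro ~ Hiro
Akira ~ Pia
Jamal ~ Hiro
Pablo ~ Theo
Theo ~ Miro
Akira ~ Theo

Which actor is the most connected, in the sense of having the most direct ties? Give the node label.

Theo

Degrees — Akira:3, Hiro:3, Jamal:2, Miro:2, Mona:3, Pablo:2, Pia:2, Theo:5.
The maximum is 5, attained only by Theo.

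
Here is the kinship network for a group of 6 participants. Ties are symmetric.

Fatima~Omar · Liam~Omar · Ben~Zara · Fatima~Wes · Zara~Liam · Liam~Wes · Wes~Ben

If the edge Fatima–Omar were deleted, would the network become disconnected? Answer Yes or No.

Even without that edge, Fatima still reaches Omar via Fatima – Wes – Liam – Omar, so the network stays connected. Not a bridge.

No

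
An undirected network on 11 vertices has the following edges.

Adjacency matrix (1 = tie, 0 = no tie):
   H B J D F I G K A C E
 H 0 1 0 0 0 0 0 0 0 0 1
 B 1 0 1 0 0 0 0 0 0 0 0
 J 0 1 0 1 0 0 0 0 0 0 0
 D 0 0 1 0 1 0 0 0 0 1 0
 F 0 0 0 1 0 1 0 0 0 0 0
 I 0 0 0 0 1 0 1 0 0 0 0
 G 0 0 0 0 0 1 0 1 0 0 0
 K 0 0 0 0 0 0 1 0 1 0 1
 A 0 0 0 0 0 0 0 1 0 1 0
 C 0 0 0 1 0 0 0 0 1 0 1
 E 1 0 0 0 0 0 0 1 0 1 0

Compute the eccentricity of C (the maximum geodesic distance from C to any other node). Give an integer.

3

Distances from C: A:1, B:3, D:1, E:1, F:2, G:3, H:2, I:3, J:2, K:2.
The largest is 3 (to G, B, and I), so the eccentricity of C is 3.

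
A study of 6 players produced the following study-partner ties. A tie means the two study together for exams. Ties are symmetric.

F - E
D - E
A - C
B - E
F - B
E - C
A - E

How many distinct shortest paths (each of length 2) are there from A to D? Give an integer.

The shortest distance is 2, and the only length-2 path is A–E–D. So there is exactly 1 shortest path.

1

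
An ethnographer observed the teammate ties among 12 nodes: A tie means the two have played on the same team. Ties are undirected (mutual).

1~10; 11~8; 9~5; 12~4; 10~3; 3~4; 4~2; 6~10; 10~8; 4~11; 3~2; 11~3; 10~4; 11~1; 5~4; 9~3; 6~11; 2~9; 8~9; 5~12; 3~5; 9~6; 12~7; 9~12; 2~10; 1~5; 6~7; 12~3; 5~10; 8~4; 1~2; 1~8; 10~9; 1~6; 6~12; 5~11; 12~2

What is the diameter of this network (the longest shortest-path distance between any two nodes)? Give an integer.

3

Eccentricity of each node (its greatest distance to any other): 1:2, 2:2, 3:2, 4:2, 5:2, 6:2, 7:3, 8:3, 9:2, 10:2, 11:2, 12:2.
The maximum eccentricity is 3, realized for instance by the pair 7–8 via 7 – 6 – 1 – 8. So the diameter is 3.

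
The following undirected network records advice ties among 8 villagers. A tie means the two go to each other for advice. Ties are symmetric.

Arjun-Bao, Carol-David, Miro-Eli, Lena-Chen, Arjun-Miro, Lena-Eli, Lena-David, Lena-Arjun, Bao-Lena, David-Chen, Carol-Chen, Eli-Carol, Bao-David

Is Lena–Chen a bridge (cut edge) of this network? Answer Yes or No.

No

Even without that edge, Lena still reaches Chen via Lena – David – Chen, so the network stays connected. Not a bridge.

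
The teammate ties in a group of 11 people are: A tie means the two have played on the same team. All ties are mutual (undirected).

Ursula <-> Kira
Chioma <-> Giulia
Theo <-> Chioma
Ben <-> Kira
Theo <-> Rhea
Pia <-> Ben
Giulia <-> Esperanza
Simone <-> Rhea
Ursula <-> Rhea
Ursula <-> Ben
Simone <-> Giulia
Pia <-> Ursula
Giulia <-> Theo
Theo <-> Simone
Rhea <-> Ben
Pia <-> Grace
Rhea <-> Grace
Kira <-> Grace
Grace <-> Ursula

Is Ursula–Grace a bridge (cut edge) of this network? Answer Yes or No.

Even without that edge, Ursula still reaches Grace via Ursula – Kira – Grace, so the network stays connected. Not a bridge.

No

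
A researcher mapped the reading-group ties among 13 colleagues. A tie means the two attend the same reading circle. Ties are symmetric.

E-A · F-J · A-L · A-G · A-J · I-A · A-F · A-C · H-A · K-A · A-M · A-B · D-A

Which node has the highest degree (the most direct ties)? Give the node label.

Degrees — A:12, B:1, C:1, D:1, E:1, F:2, G:1, H:1, I:1, J:2, K:1, L:1, M:1.
The maximum is 12, attained only by A.

A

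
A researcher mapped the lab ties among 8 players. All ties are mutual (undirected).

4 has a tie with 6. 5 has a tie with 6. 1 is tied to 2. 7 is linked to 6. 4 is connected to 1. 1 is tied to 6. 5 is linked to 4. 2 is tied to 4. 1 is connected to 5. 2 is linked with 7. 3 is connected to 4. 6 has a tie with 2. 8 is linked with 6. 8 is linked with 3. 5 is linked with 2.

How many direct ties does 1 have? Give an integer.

4

1 is directly tied to 2, 4, 5, and 6. That is 4 neighbors, so the degree of 1 is 4.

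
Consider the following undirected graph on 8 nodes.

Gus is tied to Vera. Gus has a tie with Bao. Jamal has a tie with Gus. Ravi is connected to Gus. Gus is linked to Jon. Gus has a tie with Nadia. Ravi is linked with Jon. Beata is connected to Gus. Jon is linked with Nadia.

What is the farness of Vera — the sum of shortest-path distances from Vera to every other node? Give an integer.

Distances from Vera: Bao:2, Beata:2, Gus:1, Jamal:2, Jon:2, Nadia:2, Ravi:2.
Sum = 2 + 2 + 1 + 2 + 2 + 2 + 2 = 13.

13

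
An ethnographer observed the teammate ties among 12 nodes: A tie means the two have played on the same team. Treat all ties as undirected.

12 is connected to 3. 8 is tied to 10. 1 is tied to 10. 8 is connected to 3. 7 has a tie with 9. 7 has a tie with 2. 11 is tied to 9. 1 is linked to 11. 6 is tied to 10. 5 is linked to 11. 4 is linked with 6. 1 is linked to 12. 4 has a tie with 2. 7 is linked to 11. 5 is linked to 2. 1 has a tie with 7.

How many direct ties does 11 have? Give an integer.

4

11 is directly tied to 1, 5, 7, and 9. That is 4 neighbors, so the degree of 11 is 4.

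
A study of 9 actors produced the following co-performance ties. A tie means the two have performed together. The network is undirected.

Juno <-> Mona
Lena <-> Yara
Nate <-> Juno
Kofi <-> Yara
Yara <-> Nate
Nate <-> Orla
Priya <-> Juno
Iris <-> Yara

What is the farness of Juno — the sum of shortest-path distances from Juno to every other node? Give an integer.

Distances from Juno: Iris:3, Kofi:3, Lena:3, Mona:1, Nate:1, Orla:2, Priya:1, Yara:2.
Sum = 3 + 3 + 3 + 1 + 1 + 2 + 1 + 2 = 16.

16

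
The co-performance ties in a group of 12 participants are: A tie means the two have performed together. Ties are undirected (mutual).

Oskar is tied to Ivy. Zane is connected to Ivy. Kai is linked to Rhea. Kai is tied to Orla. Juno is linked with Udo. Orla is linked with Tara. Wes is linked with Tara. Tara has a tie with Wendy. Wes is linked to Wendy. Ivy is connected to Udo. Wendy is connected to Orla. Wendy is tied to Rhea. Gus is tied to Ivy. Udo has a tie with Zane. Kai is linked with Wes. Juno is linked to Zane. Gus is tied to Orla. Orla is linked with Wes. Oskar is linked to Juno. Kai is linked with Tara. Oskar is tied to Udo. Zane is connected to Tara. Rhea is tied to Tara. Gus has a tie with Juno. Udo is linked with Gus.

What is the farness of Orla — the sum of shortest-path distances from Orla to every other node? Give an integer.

18

Distances from Orla: Gus:1, Ivy:2, Juno:2, Kai:1, Oskar:3, Rhea:2, Tara:1, Udo:2, Wendy:1, Wes:1, Zane:2.
Sum = 1 + 2 + 2 + 1 + 3 + 2 + 1 + 2 + 1 + 1 + 2 = 18.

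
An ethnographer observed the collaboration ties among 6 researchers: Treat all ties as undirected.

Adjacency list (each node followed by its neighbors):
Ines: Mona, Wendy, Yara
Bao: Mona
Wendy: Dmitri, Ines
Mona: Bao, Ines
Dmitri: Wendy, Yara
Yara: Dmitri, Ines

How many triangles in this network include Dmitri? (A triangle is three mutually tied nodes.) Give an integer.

Dmitri's neighbors are Wendy and Yara, but none of them are tied to each other, so no triangle contains Dmitri.

0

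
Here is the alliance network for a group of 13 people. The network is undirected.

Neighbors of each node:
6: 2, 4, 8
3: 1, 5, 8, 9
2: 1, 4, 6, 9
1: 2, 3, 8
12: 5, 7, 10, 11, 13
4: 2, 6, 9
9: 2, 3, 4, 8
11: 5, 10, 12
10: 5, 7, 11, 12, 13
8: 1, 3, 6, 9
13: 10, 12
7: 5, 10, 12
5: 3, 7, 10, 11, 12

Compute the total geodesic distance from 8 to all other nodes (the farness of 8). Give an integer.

Distances from 8: 1:1, 2:2, 3:1, 4:2, 5:2, 6:1, 7:3, 9:1, 10:3, 11:3, 12:3, 13:4.
Sum = 1 + 2 + 1 + 2 + 2 + 1 + 3 + 1 + 3 + 3 + 3 + 4 = 26.

26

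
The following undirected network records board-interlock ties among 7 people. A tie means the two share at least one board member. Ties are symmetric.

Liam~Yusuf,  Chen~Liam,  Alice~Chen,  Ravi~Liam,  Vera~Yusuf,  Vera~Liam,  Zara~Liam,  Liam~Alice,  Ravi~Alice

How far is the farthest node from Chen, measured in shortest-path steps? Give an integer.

Distances from Chen: Alice:1, Liam:1, Ravi:2, Vera:2, Yusuf:2, Zara:2.
The largest is 2 (to Yusuf, Vera, Zara, and Ravi), so the eccentricity of Chen is 2.

2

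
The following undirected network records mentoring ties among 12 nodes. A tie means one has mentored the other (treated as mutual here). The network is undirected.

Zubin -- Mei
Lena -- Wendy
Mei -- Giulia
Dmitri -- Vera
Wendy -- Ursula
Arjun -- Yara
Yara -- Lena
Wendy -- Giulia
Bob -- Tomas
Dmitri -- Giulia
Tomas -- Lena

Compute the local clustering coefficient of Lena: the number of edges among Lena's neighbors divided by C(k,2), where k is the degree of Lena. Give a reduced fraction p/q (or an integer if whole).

0

Lena's neighbors: Tomas, Wendy, and Yara (k = 3).
Possible neighbor pairs: C(3,2) = 3. Edges among them: none → e = 0.
Clustering(Lena) = 0/3 = 0.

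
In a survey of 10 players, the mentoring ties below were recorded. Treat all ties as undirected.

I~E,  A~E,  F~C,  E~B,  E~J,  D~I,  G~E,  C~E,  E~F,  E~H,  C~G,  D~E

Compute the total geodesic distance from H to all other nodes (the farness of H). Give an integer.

17

Distances from H: A:2, B:2, C:2, D:2, E:1, F:2, G:2, I:2, J:2.
Sum = 2 + 2 + 2 + 2 + 1 + 2 + 2 + 2 + 2 = 17.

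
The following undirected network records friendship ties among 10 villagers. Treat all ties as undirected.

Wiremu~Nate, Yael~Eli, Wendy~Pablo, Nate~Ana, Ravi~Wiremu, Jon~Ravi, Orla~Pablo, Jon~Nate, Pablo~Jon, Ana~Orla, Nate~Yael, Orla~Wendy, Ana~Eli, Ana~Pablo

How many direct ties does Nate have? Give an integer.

4

Nate is directly tied to Ana, Jon, Wiremu, and Yael. That is 4 neighbors, so the degree of Nate is 4.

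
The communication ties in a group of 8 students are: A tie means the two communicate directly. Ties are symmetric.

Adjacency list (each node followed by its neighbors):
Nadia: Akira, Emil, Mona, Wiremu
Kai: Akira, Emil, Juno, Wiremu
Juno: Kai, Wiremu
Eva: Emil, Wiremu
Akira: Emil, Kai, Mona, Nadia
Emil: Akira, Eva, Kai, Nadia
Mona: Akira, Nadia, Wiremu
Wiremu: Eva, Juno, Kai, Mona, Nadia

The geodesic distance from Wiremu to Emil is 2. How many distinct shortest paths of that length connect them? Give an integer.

3

The shortest distance is 2. The length-2 paths are: Wiremu–Eva–Emil; Wiremu–Nadia–Emil; Wiremu–Kai–Emil.
That gives 3 distinct shortest paths.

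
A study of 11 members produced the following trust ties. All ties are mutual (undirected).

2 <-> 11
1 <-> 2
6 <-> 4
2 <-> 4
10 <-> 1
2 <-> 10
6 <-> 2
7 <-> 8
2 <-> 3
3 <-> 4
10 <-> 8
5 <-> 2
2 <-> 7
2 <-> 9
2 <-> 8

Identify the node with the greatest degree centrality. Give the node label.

Degrees — 1:2, 2:10, 3:2, 4:3, 5:1, 6:2, 7:2, 8:3, 9:1, 10:3, 11:1.
The maximum is 10, attained only by 2.

2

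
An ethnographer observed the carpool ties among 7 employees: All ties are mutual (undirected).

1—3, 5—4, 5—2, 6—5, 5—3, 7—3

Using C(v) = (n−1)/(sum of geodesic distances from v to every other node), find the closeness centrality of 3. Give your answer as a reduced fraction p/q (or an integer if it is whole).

2/3

Distances from 3: 1:1, 2:2, 4:2, 5:1, 6:2, 7:1. Sum = 9.
n = 7, so closeness = 6/9 = 2/3.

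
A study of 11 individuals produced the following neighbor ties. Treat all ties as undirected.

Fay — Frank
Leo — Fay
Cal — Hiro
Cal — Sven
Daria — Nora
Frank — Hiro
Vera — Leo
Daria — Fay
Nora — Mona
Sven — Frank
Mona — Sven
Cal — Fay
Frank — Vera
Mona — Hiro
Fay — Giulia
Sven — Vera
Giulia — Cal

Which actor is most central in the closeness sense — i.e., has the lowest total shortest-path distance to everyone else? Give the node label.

Fay

Farness (sum of distances to all others) for each node — Cal:17, Daria:21, Fay:16, Frank:17, Giulia:21, Hiro:19, Leo:21, Mona:20, Nora:23, Sven:17, Vera:20.
The smallest farness is 16, for Fay, so Fay has the highest closeness.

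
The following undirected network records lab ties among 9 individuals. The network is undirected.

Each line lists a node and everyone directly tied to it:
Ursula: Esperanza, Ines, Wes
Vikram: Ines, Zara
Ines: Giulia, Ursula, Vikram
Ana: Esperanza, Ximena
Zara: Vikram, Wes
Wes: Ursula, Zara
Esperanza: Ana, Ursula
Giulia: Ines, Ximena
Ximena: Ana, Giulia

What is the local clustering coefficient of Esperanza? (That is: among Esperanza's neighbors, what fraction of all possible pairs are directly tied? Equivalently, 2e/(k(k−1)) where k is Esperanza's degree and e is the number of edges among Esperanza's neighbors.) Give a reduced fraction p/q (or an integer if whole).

Esperanza's neighbors: Ana and Ursula (k = 2).
Possible neighbor pairs: C(2,2) = 1. Edges among them: none → e = 0.
Clustering(Esperanza) = 0/1.

0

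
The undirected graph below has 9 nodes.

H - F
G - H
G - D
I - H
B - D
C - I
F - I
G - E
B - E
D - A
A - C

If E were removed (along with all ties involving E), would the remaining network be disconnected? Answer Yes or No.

Even without E, every remaining node can still reach every other (the residual graph is connected), so E is not a cut vertex.

No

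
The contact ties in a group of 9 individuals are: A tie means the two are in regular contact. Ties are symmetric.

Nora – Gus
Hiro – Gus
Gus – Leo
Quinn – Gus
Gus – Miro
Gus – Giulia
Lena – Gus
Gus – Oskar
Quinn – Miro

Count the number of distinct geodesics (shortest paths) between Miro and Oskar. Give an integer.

The shortest distance is 2, and the only length-2 path is Miro–Gus–Oskar. So there is exactly 1 shortest path.

1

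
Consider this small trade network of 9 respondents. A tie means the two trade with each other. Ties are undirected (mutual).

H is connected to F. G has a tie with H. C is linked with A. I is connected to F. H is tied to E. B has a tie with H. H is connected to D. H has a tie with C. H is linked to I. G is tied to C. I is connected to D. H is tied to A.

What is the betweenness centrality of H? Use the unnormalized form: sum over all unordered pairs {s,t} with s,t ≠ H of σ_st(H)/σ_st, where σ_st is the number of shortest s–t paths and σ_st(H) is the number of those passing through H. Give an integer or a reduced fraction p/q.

Pairs whose geodesics pass through H — C–D: 1; C–F: 1; C–B: 1; C–I: 1; C–E: 1; D–G: 1; D–F: 1/2; D–B: 1; D–E: 1; D–A: 1; G–F: 1; G–B: 1; G–I: 1; G–E: 1 … (+10 more pairs).
All other pairs contribute 0.
Summing the contributions gives betweenness(H) = 23.

23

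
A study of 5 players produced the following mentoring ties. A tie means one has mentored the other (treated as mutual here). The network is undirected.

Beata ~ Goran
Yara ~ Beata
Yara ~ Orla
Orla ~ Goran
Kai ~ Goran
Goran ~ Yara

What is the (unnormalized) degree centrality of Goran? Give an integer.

4

Goran is directly tied to Beata, Kai, Orla, and Yara. That is 4 neighbors, so the degree of Goran is 4.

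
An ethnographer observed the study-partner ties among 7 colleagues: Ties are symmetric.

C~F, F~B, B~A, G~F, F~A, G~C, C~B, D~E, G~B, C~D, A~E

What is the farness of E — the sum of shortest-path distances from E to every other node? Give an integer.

11

Distances from E: A:1, B:2, C:2, D:1, F:2, G:3.
Sum = 1 + 2 + 2 + 1 + 2 + 3 = 11.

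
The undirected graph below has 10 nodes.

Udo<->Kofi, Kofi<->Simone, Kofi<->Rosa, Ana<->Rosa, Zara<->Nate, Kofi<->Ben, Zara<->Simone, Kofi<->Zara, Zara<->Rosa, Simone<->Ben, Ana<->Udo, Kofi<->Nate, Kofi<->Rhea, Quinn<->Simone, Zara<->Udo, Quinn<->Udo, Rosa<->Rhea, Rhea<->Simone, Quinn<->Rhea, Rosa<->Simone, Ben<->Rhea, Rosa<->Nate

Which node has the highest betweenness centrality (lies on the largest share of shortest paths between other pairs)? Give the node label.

Kofi

Unnormalized betweenness of each node: Ana:1/3, Ben:0, Kofi:277/42, Nate:0, Quinn:5/6, Rhea:185/84, Rosa:521/84, Simone:103/28, Udo:283/84, Zara:25/14.
Kofi has the largest value, 277/42, making it the main broker — the node through which the most shortest paths run.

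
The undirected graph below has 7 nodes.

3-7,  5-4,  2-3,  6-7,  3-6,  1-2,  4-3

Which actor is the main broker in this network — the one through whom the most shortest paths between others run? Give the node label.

Unnormalized betweenness of each node: 1:0, 2:5, 3:12, 4:5, 5:0, 6:0, 7:0.
3 has the largest value, 12, making it the main broker — the node through which the most shortest paths run.

3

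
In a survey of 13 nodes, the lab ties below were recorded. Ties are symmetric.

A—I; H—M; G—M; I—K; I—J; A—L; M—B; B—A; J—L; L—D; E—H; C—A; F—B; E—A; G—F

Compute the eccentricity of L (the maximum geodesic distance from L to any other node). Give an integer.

Distances from L: A:1, B:2, C:2, D:1, E:2, F:3, G:4, H:3, I:2, J:1, K:3, M:3.
The largest is 4 (to G), so the eccentricity of L is 4.

4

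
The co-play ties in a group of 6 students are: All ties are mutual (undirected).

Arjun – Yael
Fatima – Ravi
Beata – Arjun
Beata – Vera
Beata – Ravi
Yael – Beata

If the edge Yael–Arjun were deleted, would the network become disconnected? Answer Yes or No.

Even without that edge, Yael still reaches Arjun via Yael – Beata – Arjun, so the network stays connected. Not a bridge.

No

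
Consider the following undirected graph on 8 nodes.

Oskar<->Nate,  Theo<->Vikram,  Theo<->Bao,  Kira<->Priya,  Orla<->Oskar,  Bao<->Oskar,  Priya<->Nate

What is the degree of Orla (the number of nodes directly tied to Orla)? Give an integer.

1

Orla is directly tied to Oskar. That is 1 neighbor, so the degree of Orla is 1.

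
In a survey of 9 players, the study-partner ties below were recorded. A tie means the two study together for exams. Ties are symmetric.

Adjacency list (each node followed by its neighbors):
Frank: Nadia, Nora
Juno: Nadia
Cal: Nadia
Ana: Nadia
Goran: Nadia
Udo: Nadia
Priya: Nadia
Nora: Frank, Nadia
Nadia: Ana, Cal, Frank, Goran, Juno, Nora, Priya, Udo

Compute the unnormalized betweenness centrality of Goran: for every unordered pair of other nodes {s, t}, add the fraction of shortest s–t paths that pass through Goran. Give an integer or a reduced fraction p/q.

0

No shortest path between any pair of other nodes passes through Goran.
Summing the contributions gives betweenness(Goran) = 0.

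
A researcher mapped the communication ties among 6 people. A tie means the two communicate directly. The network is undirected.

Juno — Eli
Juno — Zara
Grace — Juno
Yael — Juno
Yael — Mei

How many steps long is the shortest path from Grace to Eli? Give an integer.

2

One shortest route is Grace – Juno – Eli, which uses 2 edges, and Grace and Eli are not directly tied, so nothing shorter exists. So d(Grace,Eli) = 2.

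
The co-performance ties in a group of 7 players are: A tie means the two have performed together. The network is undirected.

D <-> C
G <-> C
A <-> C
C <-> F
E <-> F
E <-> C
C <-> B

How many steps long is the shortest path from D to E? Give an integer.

One shortest route is D – C – E, which uses 2 edges, and D and E are not directly tied, so nothing shorter exists. So d(D,E) = 2.

2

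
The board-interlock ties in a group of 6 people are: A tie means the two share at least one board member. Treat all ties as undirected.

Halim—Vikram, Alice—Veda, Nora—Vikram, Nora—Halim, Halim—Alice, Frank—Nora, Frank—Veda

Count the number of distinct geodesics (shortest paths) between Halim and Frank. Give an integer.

1

The shortest distance is 2, and the only length-2 path is Halim–Nora–Frank. So there is exactly 1 shortest path.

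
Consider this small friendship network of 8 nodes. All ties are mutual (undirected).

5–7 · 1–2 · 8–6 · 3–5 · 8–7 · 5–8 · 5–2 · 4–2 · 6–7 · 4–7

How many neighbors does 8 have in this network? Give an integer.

3

8 is directly tied to 5, 6, and 7. That is 3 neighbors, so the degree of 8 is 3.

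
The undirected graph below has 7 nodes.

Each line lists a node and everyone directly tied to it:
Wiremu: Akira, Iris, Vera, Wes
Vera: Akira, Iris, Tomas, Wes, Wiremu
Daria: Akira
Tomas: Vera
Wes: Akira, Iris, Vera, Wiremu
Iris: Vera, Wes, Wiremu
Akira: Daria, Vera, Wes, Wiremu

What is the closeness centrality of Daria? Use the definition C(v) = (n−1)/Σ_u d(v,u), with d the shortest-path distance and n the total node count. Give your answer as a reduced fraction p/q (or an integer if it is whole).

6/13

Distances from Daria: Akira:1, Iris:3, Tomas:3, Vera:2, Wes:2, Wiremu:2. Sum = 13.
n = 7, so closeness = 6/13.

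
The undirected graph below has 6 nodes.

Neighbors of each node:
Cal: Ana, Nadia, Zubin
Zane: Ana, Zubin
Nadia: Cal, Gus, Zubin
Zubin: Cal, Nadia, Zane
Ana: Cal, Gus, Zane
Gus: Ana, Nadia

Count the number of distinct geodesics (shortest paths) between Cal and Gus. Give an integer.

The shortest distance is 2. The length-2 paths are: Cal–Nadia–Gus; Cal–Ana–Gus.
That gives 2 distinct shortest paths.

2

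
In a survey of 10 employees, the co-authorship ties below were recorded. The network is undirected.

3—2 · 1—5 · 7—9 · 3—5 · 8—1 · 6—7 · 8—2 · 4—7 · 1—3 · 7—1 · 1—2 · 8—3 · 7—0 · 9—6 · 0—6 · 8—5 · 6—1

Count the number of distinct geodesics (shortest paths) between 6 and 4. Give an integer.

The shortest distance is 2, and the only length-2 path is 6–7–4. So there is exactly 1 shortest path.

1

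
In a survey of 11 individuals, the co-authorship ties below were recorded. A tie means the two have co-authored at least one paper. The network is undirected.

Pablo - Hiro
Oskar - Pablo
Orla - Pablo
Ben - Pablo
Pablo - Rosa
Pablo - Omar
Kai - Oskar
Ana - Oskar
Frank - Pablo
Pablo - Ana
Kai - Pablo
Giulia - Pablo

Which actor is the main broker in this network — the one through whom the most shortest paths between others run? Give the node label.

Unnormalized betweenness of each node: Ana:0, Ben:0, Frank:0, Giulia:0, Hiro:0, Kai:0, Omar:0, Orla:0, Oskar:1/2, Pablo:85/2, Rosa:0.
Pablo has the largest value, 85/2, making it the main broker — the node through which the most shortest paths run.

Pablo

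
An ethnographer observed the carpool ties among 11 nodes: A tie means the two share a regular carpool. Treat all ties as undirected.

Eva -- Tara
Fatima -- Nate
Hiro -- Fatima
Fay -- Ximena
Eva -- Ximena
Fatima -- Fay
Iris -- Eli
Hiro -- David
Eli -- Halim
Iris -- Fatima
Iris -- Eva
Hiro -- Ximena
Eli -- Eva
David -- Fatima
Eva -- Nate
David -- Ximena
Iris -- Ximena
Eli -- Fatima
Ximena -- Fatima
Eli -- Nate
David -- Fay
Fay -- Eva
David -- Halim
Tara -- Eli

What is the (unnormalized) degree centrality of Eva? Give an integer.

Eva is directly tied to Eli, Fay, Iris, Nate, Tara, and Ximena. That is 6 neighbors, so the degree of Eva is 6.

6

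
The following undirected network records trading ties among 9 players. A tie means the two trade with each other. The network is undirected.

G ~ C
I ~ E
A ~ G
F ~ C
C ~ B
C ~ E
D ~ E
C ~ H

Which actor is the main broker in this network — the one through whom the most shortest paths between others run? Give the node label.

C

Unnormalized betweenness of each node: A:0, B:0, C:24, D:0, E:13, F:0, G:7, H:0, I:0.
C has the largest value, 24, making it the main broker — the node through which the most shortest paths run.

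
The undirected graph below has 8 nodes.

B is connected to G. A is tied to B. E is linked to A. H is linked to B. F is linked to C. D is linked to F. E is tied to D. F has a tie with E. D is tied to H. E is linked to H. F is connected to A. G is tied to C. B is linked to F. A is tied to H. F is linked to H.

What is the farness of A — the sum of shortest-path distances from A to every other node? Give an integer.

10

Distances from A: B:1, C:2, D:2, E:1, F:1, G:2, H:1.
Sum = 1 + 2 + 2 + 1 + 1 + 2 + 1 = 10.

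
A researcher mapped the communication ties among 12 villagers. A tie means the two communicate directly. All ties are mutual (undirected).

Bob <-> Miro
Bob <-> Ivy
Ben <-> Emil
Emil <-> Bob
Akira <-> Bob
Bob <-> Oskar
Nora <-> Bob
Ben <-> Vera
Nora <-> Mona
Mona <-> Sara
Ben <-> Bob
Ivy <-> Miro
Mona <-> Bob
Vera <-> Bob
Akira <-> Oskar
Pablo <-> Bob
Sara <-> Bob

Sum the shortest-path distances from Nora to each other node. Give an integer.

20

Distances from Nora: Akira:2, Ben:2, Bob:1, Emil:2, Ivy:2, Miro:2, Mona:1, Oskar:2, Pablo:2, Sara:2, Vera:2.
Sum = 2 + 2 + 1 + 2 + 2 + 2 + 1 + 2 + 2 + 2 + 2 = 20.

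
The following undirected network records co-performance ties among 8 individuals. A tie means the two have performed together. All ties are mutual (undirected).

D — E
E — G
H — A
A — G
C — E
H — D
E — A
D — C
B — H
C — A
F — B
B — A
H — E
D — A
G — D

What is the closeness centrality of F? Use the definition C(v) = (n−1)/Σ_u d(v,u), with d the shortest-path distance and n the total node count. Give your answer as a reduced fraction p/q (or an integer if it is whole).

Distances from F: A:2, B:1, C:3, D:3, E:3, G:3, H:2. Sum = 17.
n = 8, so closeness = 7/17.

7/17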